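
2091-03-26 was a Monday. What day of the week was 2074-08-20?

Monday

Count forward from the earlier date (August 20, 2074) to the later (March 26, 2091):
Day-of-year of August 20, 2074: 232.
Day-of-year of March 26, 2091: 85.
2074 has 365 days, so 365 − 232 = 133 days remain in 2074.
Full years 2075–2090: 12 common + 4 leap = 12×365 + 4×366 = 5844 days.
Total: 133 + 5844 + 85 = 6062 days.
6062 is a multiple of 7, so 2074-08-20 falls on the same weekday: Monday.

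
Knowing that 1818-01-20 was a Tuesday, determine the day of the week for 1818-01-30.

Friday

Within January 1818: 30 − 20 = 10 days.
10 mod 7 = 3, so 3 days after Tuesday is Friday.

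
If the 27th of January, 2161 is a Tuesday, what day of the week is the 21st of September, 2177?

Sunday

Day-of-year of January 27, 2161: 27.
Day-of-year of September 21, 2177: 264.
2161 has 365 days, so 365 − 27 = 338 days remain in 2161.
Full years 2162–2176: 11 common + 4 leap = 11×365 + 4×366 = 5479 days.
Total: 338 + 5479 + 264 = 6081 days.
6081 mod 7 = 5, so 5 days after Tuesday is Sunday.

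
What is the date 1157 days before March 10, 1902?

January 7, 1899

Count 1157 days before March 10, 1902:
January 7, 1899 → January 7, 1900: 365 days.
January 7, 1900 → January 7, 1901: 365 days (1900 is not a leap year (divisible by 100 but not 400)).
January 7, 1901 → January 7, 1902: 365 days.
January 1902: 31 − 7 = 24 days remain.
Then February 1902 (28): 28 days.
March 1–10, 1902: 10 days.
Residual: 62 days.
Total: 1157 days.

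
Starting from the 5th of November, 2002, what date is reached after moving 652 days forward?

the 18th of August, 2004

Count 652 days after November 5, 2002:
November 5, 2002 → November 5, 2003: 365 days.
November 2003: 30 − 5 = 25 days remain.
Then December (31), January (31), February 2004 (29), March (31), April (30), May (31), June (30), July (31): 31 + 31 + 29 + 31 + 30 + 31 + 30 + 31 = 244 days.
August 1–18, 2004: 18 days.
Residual: 287 days.
Total: 652 days.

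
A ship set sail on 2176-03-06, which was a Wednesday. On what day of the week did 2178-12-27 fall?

Day-of-year of March 6, 2176: 66.
Day-of-year of December 27, 2178: 361.
2176 has 366 days, so 366 − 66 = 300 days remain in 2176.
Full years: 2177: 365. Sum = 365.
Total: 300 + 365 + 361 = 1026 days.
1026 mod 7 = 4, so 4 days after Wednesday is Sunday.

Sunday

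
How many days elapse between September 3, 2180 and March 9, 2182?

Day-of-year of September 3, 2180: 247.
Day-of-year of March 9, 2182: 68.
2180 has 366 days, so 366 − 247 = 119 days remain in 2180.
Full years: 2181: 365. Sum = 365.
Total: 119 + 365 + 68 = 552 days.

552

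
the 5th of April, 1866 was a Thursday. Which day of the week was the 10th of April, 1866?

Tuesday

Within April 1866: 10 − 5 = 5 days.
5 mod 7 = 5, so 5 days after Thursday is Tuesday.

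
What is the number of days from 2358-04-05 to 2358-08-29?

April 2358: 30 − 5 = 25 days remain.
Then May (31), June (30), July (31): 31 + 30 + 31 = 92 days.
August 1–29, 2358: 29 days.
Total: 25 + 92 + 29 = 146 days.

146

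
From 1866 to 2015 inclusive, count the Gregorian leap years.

36

Years divisible by 4: 1868, 1872, …, 2012 — 37 in all.
Of these, 1900 is divisible by 100 but not 400, so not leap.
2000 is divisible by 400, so still leap.
Leap years: 37 − 1 = 36.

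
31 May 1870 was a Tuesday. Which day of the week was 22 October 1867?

Tuesday

Count forward from the earlier date (October 22, 1867) to the later (May 31, 1870):
Day-of-year of October 22, 1867: 295.
Day-of-year of May 31, 1870: 151.
1867 has 365 days, so 365 − 295 = 70 days remain in 1867.
Full years: 1868: 366; 1869: 365. Sum = 731.
Total: 70 + 731 + 151 = 952 days.
952 is a multiple of 7, so 22 October 1867 falls on the same weekday: Tuesday.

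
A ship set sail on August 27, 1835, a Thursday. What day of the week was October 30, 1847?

Saturday

From August 27, 1835 to August 27, 1847: 12 years, of which 3 contain a Feb 29 — 9×365 + 3×366 = 4383 days.
August 1847: 31 − 27 = 4 days remain.
Then September (30): 30 days.
October 1–30, 1847: 30 days.
Residual: 64 days.
Total: 4447 days.
4447 mod 7 = 2, so 2 days after Thursday is Saturday.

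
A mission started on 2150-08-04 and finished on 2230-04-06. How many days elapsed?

From August 4, 2150 to August 4, 2229: 79 years, of which 19 contain a Feb 29 — 60×365 + 19×366 = 28854 days.
(2200 is not a leap year (divisible by 100 but not 400).)
August 2229: 31 − 4 = 27 days remain.
Then September (30), October (31), November (30), December (31), January (31), February 2230 (28), March (31): 30 + 31 + 30 + 31 + 31 + 28 + 31 = 212 days.
April 1–6, 2230: 6 days.
Residual: 245 days.
Total: 29099 days.

29099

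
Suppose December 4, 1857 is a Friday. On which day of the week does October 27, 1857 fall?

Count forward from the earlier date (October 27, 1857) to the later (December 4, 1857):
October 1857: 31 − 27 = 4 days remain.
Then November (30): 30 days.
December 1–4, 1857: 4 days.
Total: 4 + 30 + 4 = 38 days.
38 mod 7 = 3, so 3 days before Friday is Tuesday.

Tuesday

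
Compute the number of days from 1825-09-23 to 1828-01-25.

854

September 23, 1825 → September 23, 1826: 365 days.
September 23, 1826 → September 23, 1827: 365 days.
September 1827: 30 − 23 = 7 days remain.
Then October (31), November (30), December (31): 31 + 30 + 31 = 92 days.
January 1–25, 1828: 25 days.
Residual: 124 days.
Total: 854 days.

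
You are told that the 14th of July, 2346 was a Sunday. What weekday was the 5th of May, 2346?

Count forward from the earlier date (May 5, 2346) to the later (July 14, 2346):
May 2346: 31 − 5 = 26 days remain.
Then June (30): 30 days.
July 1–14, 2346: 14 days.
Total: 26 + 30 + 14 = 70 days.
70 is a multiple of 7, so the 5th of May, 2346 falls on the same weekday: Sunday.

Sunday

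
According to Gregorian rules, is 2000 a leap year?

2000 is a leap year (divisible by 400).

Yes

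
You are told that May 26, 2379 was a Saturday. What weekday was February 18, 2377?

Count forward from the earlier date (February 18, 2377) to the later (May 26, 2379):
February 2377: 28 − 18 = 10 days remain (2377 is not a leap year, so February has 28 days).
Then 26 full months totalling 791 days.
May 1–26, 2379: 26 days.
Total: 10 + 791 + 26 = 827 days.
827 mod 7 = 1, so 1 day before Saturday is Friday.

Friday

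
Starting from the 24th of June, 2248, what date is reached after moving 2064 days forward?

the 17th of February, 2254

Count 2064 days after June 24, 2248:
June 24, 2248 → June 24, 2249: 365 days.
June 24, 2249 → June 24, 2250: 365 days.
June 24, 2250 → June 24, 2251: 365 days.
June 24, 2251 → June 24, 2252: 366 days (2252 is a leap year).
June 24, 2252 → June 24, 2253: 365 days.
June 2253: 30 − 24 = 6 days remain.
Then July (31), August (31), September (30), October (31), November (30), December (31), January (31): 31 + 31 + 30 + 31 + 30 + 31 + 31 = 215 days.
February 1–17, 2254: 17 days (2254 is not a leap year).
Residual: 238 days.
Total: 2064 days.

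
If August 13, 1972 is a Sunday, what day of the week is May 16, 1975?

Day-of-year of August 13, 1972: 226.
Day-of-year of May 16, 1975: 136.
1972 has 366 days, so 366 − 226 = 140 days remain in 1972.
Full years: 1973: 365; 1974: 365. Sum = 730.
Total: 140 + 730 + 136 = 1006 days.
1006 mod 7 = 5, so 5 days after Sunday is Friday.

Friday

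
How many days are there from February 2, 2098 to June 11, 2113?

5607

Day-of-year of February 2, 2098: 33.
Day-of-year of June 11, 2113: 162.
2098 has 365 days, so 365 − 33 = 332 days remain in 2098.
Full years 2099–2112: 11 common + 3 leap = 11×365 + 3×366 = 5113 days.
Total: 332 + 5113 + 162 = 5607 days.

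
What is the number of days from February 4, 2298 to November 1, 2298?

February 2298: 28 − 4 = 24 days remain (2298 is not a leap year, so February has 28 days).
Then March (31), April (30), May (31), June (30), July (31), August (31), September (30), October (31): 31 + 30 + 31 + 30 + 31 + 31 + 30 + 31 = 245 days.
November 1, 2298: 1 day.
Total: 24 + 245 + 1 = 270 days.

270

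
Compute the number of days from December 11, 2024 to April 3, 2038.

Day-of-year of December 11, 2024: 346.
Day-of-year of April 3, 2038: 93.
2024 has 366 days, so 366 − 346 = 20 days remain in 2024.
Full years 2025–2037: 10 common + 3 leap = 10×365 + 3×366 = 4748 days.
Total: 20 + 4748 + 93 = 4861 days.

4861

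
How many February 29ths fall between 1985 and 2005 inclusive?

5

Years divisible by 4 in [1985, 2005]: 1988, 1992, 1996, 2000, 2004.
2000 is divisible by 400, so still leap.
No century exceptions apply. Count: 5.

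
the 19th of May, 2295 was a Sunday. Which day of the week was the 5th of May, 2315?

From May 19, 2295 to May 19, 2314: 19 years, of which 4 contain a Feb 29 — 15×365 + 4×366 = 6939 days.
(2300 is not a leap year (divisible by 100 but not 400).)
May 2314: 31 − 19 = 12 days remain.
Then 11 full months totalling 334 days.
May 1–5, 2315: 5 days.
Residual: 351 days.
Total: 7290 days.
7290 mod 7 = 3, so 3 days after Sunday is Wednesday.

Wednesday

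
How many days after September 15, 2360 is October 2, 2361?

382

September 15, 2360 → September 15, 2361: 365 days.
September 2361: 30 − 15 = 15 days remain.
October 1–2, 2361: 2 days.
Residual: 17 days.
Total: 382 days.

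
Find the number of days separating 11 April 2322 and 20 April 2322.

9

Within April 2322: 20 − 11 = 9 days.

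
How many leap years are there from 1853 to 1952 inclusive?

Years divisible by 4: 1856, 1860, …, 1952 — 25 in all.
Of these, 1900 is divisible by 100 but not 400, so not leap.
Leap years: 25 − 1 = 24.

24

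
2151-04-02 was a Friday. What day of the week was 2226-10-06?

Friday

From April 2, 2151 to April 2, 2226: 75 years, of which 18 contain a Feb 29 — 57×365 + 18×366 = 27393 days.
(2200 is not a leap year (divisible by 100 but not 400).)
April 2226: 30 − 2 = 28 days remain.
Then May (31), June (30), July (31), August (31), September (30): 31 + 30 + 31 + 31 + 30 = 153 days.
October 1–6, 2226: 6 days.
Residual: 187 days.
Total: 27580 days.
27580 is a multiple of 7, so 2226-10-06 falls on the same weekday: Friday.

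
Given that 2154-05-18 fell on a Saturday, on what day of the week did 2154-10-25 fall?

Friday

May 2154: 31 − 18 = 13 days remain.
Then June (30), July (31), August (31), September (30): 30 + 31 + 31 + 30 = 122 days.
October 1–25, 2154: 25 days.
Total: 13 + 122 + 25 = 160 days.
160 mod 7 = 6, so 6 days after Saturday is Friday.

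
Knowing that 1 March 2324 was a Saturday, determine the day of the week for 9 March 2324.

Sunday

Within March 2324: 9 − 1 = 8 days.
8 mod 7 = 1, so 1 day after Saturday is Sunday.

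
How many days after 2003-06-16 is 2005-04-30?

June 2003: 30 − 16 = 14 days remain.
Then 21 full months totalling 640 days.
April 1–30, 2005: 30 days.
Total: 14 + 640 + 30 = 684 days.

684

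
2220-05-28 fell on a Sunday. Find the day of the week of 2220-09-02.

Saturday

May 2220: 31 − 28 = 3 days remain.
Then June (30), July (31), August (31): 30 + 31 + 31 = 92 days.
September 1–2, 2220: 2 days.
Total: 3 + 92 + 2 = 97 days.
97 mod 7 = 6, so 6 days after Sunday is Saturday.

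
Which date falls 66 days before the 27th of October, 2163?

the 22nd of August, 2163

Count 66 days before October 27, 2163:
August 2163: 31 − 22 = 9 days remain.
Then September (30): 30 days.
October 1–27, 2163: 27 days.
Total: 9 + 30 + 27 = 66 days.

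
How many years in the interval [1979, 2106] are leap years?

31

Years divisible by 4: 1980, 1984, …, 2104 — 32 in all.
Of these, 2100 is divisible by 100 but not 400, so not leap.
2000 is divisible by 400, so still leap.
Leap years: 32 − 1 = 31.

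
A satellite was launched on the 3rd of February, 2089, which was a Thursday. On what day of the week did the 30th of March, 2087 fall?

Sunday

Count forward from the earlier date (March 30, 2087) to the later (February 3, 2089):
Day-of-year of March 30, 2087: 89.
Day-of-year of February 3, 2089: 34.
2087 has 365 days, so 365 − 89 = 276 days remain in 2087.
Full years: 2088: 366. Sum = 366.
Total: 276 + 366 + 34 = 676 days.
676 mod 7 = 4, so 4 days before Thursday is Sunday.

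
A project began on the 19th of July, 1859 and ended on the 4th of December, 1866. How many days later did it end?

2695

Day-of-year of July 19, 1859: 200.
Day-of-year of December 4, 1866: 338.
1859 has 365 days, so 365 − 200 = 165 days remain in 1859.
Full years: 1860: 366; 1861: 365; 1862: 365; 1863: 365; 1864: 366; 1865: 365. Sum = 2192.
Total: 165 + 2192 + 338 = 2695 days.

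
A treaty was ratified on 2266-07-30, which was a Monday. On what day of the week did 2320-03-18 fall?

Thursday

From July 30, 2266 to July 30, 2319: 53 years, of which 12 contain a Feb 29 — 41×365 + 12×366 = 19357 days.
(2300 is not a leap year (divisible by 100 but not 400).)
July 2319: 31 − 30 = 1 day remains.
Then August (31), September (30), October (31), November (30), December (31), January (31), February 2320 (29): 31 + 30 + 31 + 30 + 31 + 31 + 29 = 213 days.
March 1–18, 2320: 18 days.
Residual: 232 days.
Total: 19589 days.
19589 mod 7 = 3, so 3 days after Monday is Thursday.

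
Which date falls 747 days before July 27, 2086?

July 10, 2084

Count 747 days before July 27, 2086:
Day-of-year of July 10, 2084: 192.
Day-of-year of July 27, 2086: 208.
2084 has 366 days, so 366 − 192 = 174 days remain in 2084.
Full years: 2085: 365. Sum = 365.
Total: 174 + 365 + 208 = 747 days.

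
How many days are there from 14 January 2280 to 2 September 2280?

January 2280: 31 − 14 = 17 days remain.
Then February 2280 (29), March (31), April (30), May (31), June (30), July (31), August (31): 29 + 31 + 30 + 31 + 30 + 31 + 31 = 213 days.
September 1–2, 2280: 2 days.
Total: 17 + 213 + 2 = 232 days.

232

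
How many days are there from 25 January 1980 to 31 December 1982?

Day-of-year of January 25, 1980: 25.
Day-of-year of December 31, 1982: 365.
1980 has 366 days, so 366 − 25 = 341 days remain in 1980.
Full years: 1981: 365. Sum = 365.
Total: 341 + 365 + 365 = 1071 days.

1071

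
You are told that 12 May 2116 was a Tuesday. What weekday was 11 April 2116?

Count forward from the earlier date (April 11, 2116) to the later (May 12, 2116):
April 2116: 30 − 11 = 19 days remain.
May 1–12, 2116: 12 days.
Total: 19 + 12 = 31 days.
31 mod 7 = 3, so 3 days before Tuesday is Saturday.

Saturday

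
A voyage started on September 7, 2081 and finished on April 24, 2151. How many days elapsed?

From September 7, 2081 to September 7, 2150: 69 years, of which 16 contain a Feb 29 — 53×365 + 16×366 = 25201 days.
(2100 is not a leap year (divisible by 100 but not 400).)
September 2150: 30 − 7 = 23 days remain.
Then October (31), November (30), December (31), January (31), February 2151 (28), March (31): 31 + 30 + 31 + 31 + 28 + 31 = 182 days.
April 1–24, 2151: 24 days.
Residual: 229 days.
Total: 25430 days.

25430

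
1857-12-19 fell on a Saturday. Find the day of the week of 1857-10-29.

Count forward from the earlier date (October 29, 1857) to the later (December 19, 1857):
October 1857: 31 − 29 = 2 days remain.
Then November (30): 30 days.
December 1–19, 1857: 19 days.
Total: 2 + 30 + 19 = 51 days.
51 mod 7 = 2, so 2 days before Saturday is Thursday.

Thursday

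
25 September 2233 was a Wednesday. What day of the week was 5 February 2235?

Thursday

September 25, 2233 → September 25, 2234: 365 days.
September 2234: 30 − 25 = 5 days remain.
Then October (31), November (30), December (31), January (31): 31 + 30 + 31 + 31 = 123 days.
February 1–5, 2235: 5 days (2235 is not a leap year).
Residual: 133 days.
Total: 498 days.
498 mod 7 = 1, so 1 day after Wednesday is Thursday.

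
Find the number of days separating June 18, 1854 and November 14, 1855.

Day-of-year of June 18, 1854: 169.
Day-of-year of November 14, 1855: 318.
1854 has 365 days, so 365 − 169 = 196 days remain in 1854.
Total: 196 + 318 = 514 days.

514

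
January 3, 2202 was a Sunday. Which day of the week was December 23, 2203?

January 2202: 31 − 3 = 28 days remain.
Then 22 full months totalling 668 days.
December 1–23, 2203: 23 days.
Total: 28 + 668 + 23 = 719 days.
719 mod 7 = 5, so 5 days after Sunday is Friday.

Friday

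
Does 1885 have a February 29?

1885 is not a leap year.

No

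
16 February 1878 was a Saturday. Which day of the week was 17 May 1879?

Day-of-year of February 16, 1878: 47.
Day-of-year of May 17, 1879: 137.
1878 has 365 days, so 365 − 47 = 318 days remain in 1878.
Total: 318 + 137 = 455 days.
455 is a multiple of 7, so 17 May 1879 falls on the same weekday: Saturday.

Saturday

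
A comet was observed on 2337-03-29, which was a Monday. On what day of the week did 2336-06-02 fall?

Tuesday

Count forward from the earlier date (June 2, 2336) to the later (March 29, 2337):
June 2336: 30 − 2 = 28 days remain.
Then July (31), August (31), September (30), October (31), November (30), December (31), January (31), February 2337 (28): 31 + 31 + 30 + 31 + 30 + 31 + 31 + 28 = 243 days.
March 1–29, 2337: 29 days.
Residual: 300 days.
Total: 300 days.
300 mod 7 = 6, so 6 days before Monday is Tuesday.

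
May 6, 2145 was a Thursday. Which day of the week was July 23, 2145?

May 2145: 31 − 6 = 25 days remain.
Then June (30): 30 days.
July 1–23, 2145: 23 days.
Total: 25 + 30 + 23 = 78 days.
78 mod 7 = 1, so 1 day after Thursday is Friday.

Friday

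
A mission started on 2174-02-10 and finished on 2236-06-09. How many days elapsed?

From February 10, 2174 to February 10, 2236: 62 years, of which 14 contain a Feb 29 — 48×365 + 14×366 = 22644 days.
(2200 is not a leap year (divisible by 100 but not 400).)
February 2236: 29 − 10 = 19 days remain (2236 is a leap year, so February has 29 days).
Then March (31), April (30), May (31): 31 + 30 + 31 = 92 days.
June 1–9, 2236: 9 days.
Residual: 120 days.
Total: 22764 days.

22764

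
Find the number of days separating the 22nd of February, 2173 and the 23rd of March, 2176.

February 22, 2173 → February 22, 2174: 365 days.
February 22, 2174 → February 22, 2175: 365 days.
February 22, 2175 → February 22, 2176: 365 days.
February 2176: 29 − 22 = 7 days remain (2176 is a leap year, so February has 29 days).
March 1–23, 2176: 23 days.
Residual: 30 days.
Total: 1125 days.

1125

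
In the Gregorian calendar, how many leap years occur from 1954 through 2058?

Years divisible by 4: 1956, 1960, …, 2056 — 26 in all.
2000 is divisible by 400, so still leap.
No century exceptions apply. Count: 26.

26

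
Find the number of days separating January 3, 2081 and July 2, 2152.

26112

From January 3, 2081 to January 3, 2152: 71 years, of which 16 contain a Feb 29 — 55×365 + 16×366 = 25931 days.
(2100 is not a leap year (divisible by 100 but not 400).)
January 2152: 31 − 3 = 28 days remain.
Then February 2152 (29), March (31), April (30), May (31), June (30): 29 + 31 + 30 + 31 + 30 = 151 days.
July 1–2, 2152: 2 days.
Residual: 181 days.
Total: 26112 days.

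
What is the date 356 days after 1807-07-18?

1808-07-08

Count 356 days after July 18, 1807:
July 1807: 31 − 18 = 13 days remain.
Then 11 full months totalling 335 days.
July 1–8, 1808: 8 days.
Residual: 356 days.
Total: 356 days.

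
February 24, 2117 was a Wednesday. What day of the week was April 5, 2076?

Sunday

Count forward from the earlier date (April 5, 2076) to the later (February 24, 2117):
From April 5, 2076 to April 5, 2116: 40 years, of which 9 contain a Feb 29 — 31×365 + 9×366 = 14609 days.
(2100 is not a leap year (divisible by 100 but not 400).)
April 2116: 30 − 5 = 25 days remain.
Then 9 full months totalling 276 days.
February 1–24, 2117: 24 days (2117 is not a leap year).
Residual: 325 days.
Total: 14934 days.
14934 mod 7 = 3, so 3 days before Wednesday is Sunday.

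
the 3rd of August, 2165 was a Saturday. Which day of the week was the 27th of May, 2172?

Wednesday

August 3, 2165 → August 3, 2166: 365 days.
August 3, 2166 → August 3, 2167: 365 days.
August 3, 2167 → August 3, 2168: 366 days (2168 is a leap year).
August 3, 2168 → August 3, 2169: 365 days.
August 3, 2169 → August 3, 2170: 365 days.
August 3, 2170 → August 3, 2171: 365 days.
August 2171: 31 − 3 = 28 days remain.
Then September (30), October (31), November (30), December (31), January (31), February 2172 (29), March (31), April (30): 30 + 31 + 30 + 31 + 31 + 29 + 31 + 30 = 243 days.
May 1–27, 2172: 27 days.
Residual: 298 days.
Total: 2489 days.
2489 mod 7 = 4, so 4 days after Saturday is Wednesday.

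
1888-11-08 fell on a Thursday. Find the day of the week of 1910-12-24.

Saturday

Day-of-year of November 8, 1888: 313.
Day-of-year of December 24, 1910: 358.
1888 has 366 days, so 366 − 313 = 53 days remain in 1888.
Full years 1889–1909: 17 common + 4 leap = 17×365 + 4×366 = 7669 days.
Total: 53 + 7669 + 358 = 8080 days.
8080 mod 7 = 2, so 2 days after Thursday is Saturday.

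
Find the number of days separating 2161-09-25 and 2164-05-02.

950

September 25, 2161 → September 25, 2162: 365 days.
September 25, 2162 → September 25, 2163: 365 days.
September 2163: 30 − 25 = 5 days remain.
Then October (31), November (30), December (31), January (31), February 2164 (29), March (31), April (30): 31 + 30 + 31 + 31 + 29 + 31 + 30 = 213 days.
May 1–2, 2164: 2 days.
Residual: 220 days.
Total: 950 days.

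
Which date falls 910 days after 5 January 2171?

3 July 2173

Count 910 days after January 5, 2171:
January 5, 2171 → January 5, 2172: 365 days.
January 5, 2172 → January 5, 2173: 366 days (2172 is a leap year).
January 2173: 31 − 5 = 26 days remain.
Then February 2173 (28), March (31), April (30), May (31), June (30): 28 + 31 + 30 + 31 + 30 = 150 days.
July 1–3, 2173: 3 days.
Residual: 179 days.
Total: 910 days.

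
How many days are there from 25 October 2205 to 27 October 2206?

367

October 25, 2205 → October 25, 2206: 365 days.
Within October 2206: 27 − 25 = 2 days.
Total: 367 days.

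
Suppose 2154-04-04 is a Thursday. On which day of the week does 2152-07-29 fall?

Count forward from the earlier date (July 29, 2152) to the later (April 4, 2154):
July 29, 2152 → July 29, 2153: 365 days.
July 2153: 31 − 29 = 2 days remain.
Then August (31), September (30), October (31), November (30), December (31), January (31), February 2154 (28), March (31): 31 + 30 + 31 + 30 + 31 + 31 + 28 + 31 = 243 days.
April 1–4, 2154: 4 days.
Residual: 249 days.
Total: 614 days.
614 mod 7 = 5, so 5 days before Thursday is Saturday.

Saturday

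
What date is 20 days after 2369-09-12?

2369-10-02

Count 20 days after September 12, 2369:
September 2369: 30 − 12 = 18 days remain.
October 1–2, 2369: 2 days.
Total: 18 + 2 = 20 days.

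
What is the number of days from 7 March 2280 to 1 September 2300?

7482

From March 7, 2280 to March 7, 2300: 20 years, of which 4 contain a Feb 29 — 16×365 + 4×366 = 7304 days.
(2300 is not a leap year (divisible by 100 but not 400).)
March 2300: 31 − 7 = 24 days remain.
Then April (30), May (31), June (30), July (31), August (31): 30 + 31 + 30 + 31 + 31 = 153 days.
September 1, 2300: 1 day.
Residual: 178 days.
Total: 7482 days.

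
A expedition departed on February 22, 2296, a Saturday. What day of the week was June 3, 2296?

Wednesday

February 2296: 29 − 22 = 7 days remain (2296 is a leap year, so February has 29 days).
Then March (31), April (30), May (31): 31 + 30 + 31 = 92 days.
June 1–3, 2296: 3 days.
Total: 7 + 92 + 3 = 102 days.
102 mod 7 = 4, so 4 days after Saturday is Wednesday.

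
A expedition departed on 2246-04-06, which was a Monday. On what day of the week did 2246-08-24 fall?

Monday

April 2246: 30 − 6 = 24 days remain.
Then May (31), June (30), July (31): 31 + 30 + 31 = 92 days.
August 1–24, 2246: 24 days.
Total: 24 + 92 + 24 = 140 days.
140 is a multiple of 7, so 2246-08-24 falls on the same weekday: Monday.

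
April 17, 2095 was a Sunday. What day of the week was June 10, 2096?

Sunday

April 17, 2095 → April 17, 2096: 366 days (2096 is a leap year).
April 2096: 30 − 17 = 13 days remain.
Then May (31): 31 days.
June 1–10, 2096: 10 days.
Residual: 54 days.
Total: 420 days.
420 is a multiple of 7, so June 10, 2096 falls on the same weekday: Sunday.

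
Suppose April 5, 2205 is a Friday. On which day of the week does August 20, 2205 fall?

Tuesday

April 2205: 30 − 5 = 25 days remain.
Then May (31), June (30), July (31): 31 + 30 + 31 = 92 days.
August 1–20, 2205: 20 days.
Total: 25 + 92 + 20 = 137 days.
137 mod 7 = 4, so 4 days after Friday is Tuesday.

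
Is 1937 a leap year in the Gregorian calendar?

No

1937 is not a leap year.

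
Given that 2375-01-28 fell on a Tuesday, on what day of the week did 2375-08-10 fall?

January 2375: 31 − 28 = 3 days remain.
Then February 2375 (28), March (31), April (30), May (31), June (30), July (31): 28 + 31 + 30 + 31 + 30 + 31 = 181 days.
August 1–10, 2375: 10 days.
Total: 3 + 181 + 10 = 194 days.
194 mod 7 = 5, so 5 days after Tuesday is Sunday.

Sunday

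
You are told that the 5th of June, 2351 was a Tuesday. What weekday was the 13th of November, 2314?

Count forward from the earlier date (November 13, 2314) to the later (June 5, 2351):
Day-of-year of November 13, 2314: 317.
Day-of-year of June 5, 2351: 156.
2314 has 365 days, so 365 − 317 = 48 days remain in 2314.
Full years 2315–2350: 27 common + 9 leap = 27×365 + 9×366 = 13149 days.
Total: 48 + 13149 + 156 = 13353 days.
13353 mod 7 = 4, so 4 days before Tuesday is Friday.

Friday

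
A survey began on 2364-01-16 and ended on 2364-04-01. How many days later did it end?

76

January 2364: 31 − 16 = 15 days remain.
Then February 2364 (29), March (31): 29 + 31 = 60 days.
April 1, 2364: 1 day.
Total: 15 + 60 + 1 = 76 days.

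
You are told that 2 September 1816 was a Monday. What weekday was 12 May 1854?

From September 2, 1816 to September 2, 1853: 37 years, of which 9 contain a Feb 29 — 28×365 + 9×366 = 13514 days.
September 1853: 30 − 2 = 28 days remain.
Then October (31), November (30), December (31), January (31), February 1854 (28), March (31), April (30): 31 + 30 + 31 + 31 + 28 + 31 + 30 = 212 days.
May 1–12, 1854: 12 days.
Residual: 252 days.
Total: 13766 days.
13766 mod 7 = 4, so 4 days after Monday is Friday.

Friday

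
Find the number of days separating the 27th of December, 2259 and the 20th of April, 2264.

Day-of-year of December 27, 2259: 361.
Day-of-year of April 20, 2264: 111.
2259 has 365 days, so 365 − 361 = 4 days remain in 2259.
Full years: 2260: 366; 2261: 365; 2262: 365; 2263: 365. Sum = 1461.
Total: 4 + 1461 + 111 = 1576 days.

1576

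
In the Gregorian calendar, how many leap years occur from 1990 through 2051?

15

Years divisible by 4: 1992, 1996, …, 2048 — 15 in all.
2000 is divisible by 400, so still leap.
No century exceptions apply. Count: 15.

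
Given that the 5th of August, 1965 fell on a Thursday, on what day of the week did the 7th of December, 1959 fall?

Count forward from the earlier date (December 7, 1959) to the later (August 5, 1965):
Day-of-year of December 7, 1959: 341.
Day-of-year of August 5, 1965: 217.
1959 has 365 days, so 365 − 341 = 24 days remain in 1959.
Full years: 1960: 366; 1961: 365; 1962: 365; 1963: 365; 1964: 366. Sum = 1827.
Total: 24 + 1827 + 217 = 2068 days.
2068 mod 7 = 3, so 3 days before Thursday is Monday.

Monday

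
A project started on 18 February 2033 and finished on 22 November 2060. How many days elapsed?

10139

Day-of-year of February 18, 2033: 49.
Day-of-year of November 22, 2060: 327.
2033 has 365 days, so 365 − 49 = 316 days remain in 2033.
Full years 2034–2059: 20 common + 6 leap = 20×365 + 6×366 = 9496 days.
Total: 316 + 9496 + 327 = 10139 days.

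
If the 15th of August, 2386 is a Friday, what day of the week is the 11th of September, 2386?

Thursday

August 2386: 31 − 15 = 16 days remain.
September 1–11, 2386: 11 days.
Total: 16 + 11 = 27 days.
27 mod 7 = 6, so 6 days after Friday is Thursday.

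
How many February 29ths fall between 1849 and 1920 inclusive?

Years divisible by 4: 1852, 1856, …, 1920 — 18 in all.
Of these, 1900 is divisible by 100 but not 400, so not leap.
Leap years: 18 − 1 = 17.

17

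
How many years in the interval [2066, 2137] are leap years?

17

Years divisible by 4: 2068, 2072, …, 2136 — 18 in all.
Of these, 2100 is divisible by 100 but not 400, so not leap.
Leap years: 18 − 1 = 17.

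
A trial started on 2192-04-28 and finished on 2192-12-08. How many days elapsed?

April 2192: 30 − 28 = 2 days remain.
Then May (31), June (30), July (31), August (31), September (30), October (31), November (30): 31 + 30 + 31 + 31 + 30 + 31 + 30 = 214 days.
December 1–8, 2192: 8 days.
Total: 2 + 214 + 8 = 224 days.

224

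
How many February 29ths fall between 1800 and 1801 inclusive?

Years divisible by 4 in [1800, 1801]: 1800.
Of these, 1800 is divisible by 100 but not 400, so not leap.
Leap years: 1 − 1 = 0.

0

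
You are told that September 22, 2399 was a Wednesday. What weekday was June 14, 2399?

Count forward from the earlier date (June 14, 2399) to the later (September 22, 2399):
June 2399: 30 − 14 = 16 days remain.
Then July (31), August (31): 31 + 31 = 62 days.
September 1–22, 2399: 22 days.
Total: 16 + 62 + 22 = 100 days.
100 mod 7 = 2, so 2 days before Wednesday is Monday.

Monday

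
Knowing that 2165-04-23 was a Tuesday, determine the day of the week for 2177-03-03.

From April 23, 2165 to April 23, 2176: 11 years, of which 3 contain a Feb 29 — 8×365 + 3×366 = 4018 days.
April 2176: 30 − 23 = 7 days remain.
Then 10 full months totalling 304 days.
March 1–3, 2177: 3 days.
Residual: 314 days.
Total: 4332 days.
4332 mod 7 = 6, so 6 days after Tuesday is Monday.

Monday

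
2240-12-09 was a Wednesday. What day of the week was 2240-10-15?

Count forward from the earlier date (October 15, 2240) to the later (December 9, 2240):
October 2240: 31 − 15 = 16 days remain.
Then November (30): 30 days.
December 1–9, 2240: 9 days.
Total: 16 + 30 + 9 = 55 days.
55 mod 7 = 6, so 6 days before Wednesday is Thursday.

Thursday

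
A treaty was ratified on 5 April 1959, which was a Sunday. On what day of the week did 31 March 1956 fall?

Count forward from the earlier date (March 31, 1956) to the later (April 5, 1959):
Day-of-year of March 31, 1956: 91.
Day-of-year of April 5, 1959: 95.
1956 has 366 days, so 366 − 91 = 275 days remain in 1956.
Full years: 1957: 365; 1958: 365. Sum = 730.
Total: 275 + 730 + 95 = 1100 days.
1100 mod 7 = 1, so 1 day before Sunday is Saturday.

Saturday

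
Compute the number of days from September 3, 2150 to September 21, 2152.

September 2150: 30 − 3 = 27 days remain.
Then 23 full months totalling 701 days.
September 1–21, 2152: 21 days.
Total: 27 + 701 + 21 = 749 days.

749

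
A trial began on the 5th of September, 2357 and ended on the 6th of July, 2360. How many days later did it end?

Day-of-year of September 5, 2357: 248.
Day-of-year of July 6, 2360: 188.
2357 has 365 days, so 365 − 248 = 117 days remain in 2357.
Full years: 2358: 365; 2359: 365. Sum = 730.
Total: 117 + 730 + 188 = 1035 days.

1035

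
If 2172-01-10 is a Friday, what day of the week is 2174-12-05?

Day-of-year of January 10, 2172: 10.
Day-of-year of December 5, 2174: 339.
2172 has 366 days, so 366 − 10 = 356 days remain in 2172.
Full years: 2173: 365. Sum = 365.
Total: 356 + 365 + 339 = 1060 days.
1060 mod 7 = 3, so 3 days after Friday is Monday.

Monday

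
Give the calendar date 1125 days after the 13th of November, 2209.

the 12th of December, 2212

Count 1125 days after November 13, 2209:
Day-of-year of November 13, 2209: 317.
Day-of-year of December 12, 2212: 347.
2209 has 365 days, so 365 − 317 = 48 days remain in 2209.
Full years: 2210: 365; 2211: 365. Sum = 730.
Total: 48 + 730 + 347 = 1125 days.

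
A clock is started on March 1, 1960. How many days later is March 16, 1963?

1110

March 1, 1960 → March 1, 1961: 365 days.
March 1, 1961 → March 1, 1962: 365 days.
March 1, 1962 → March 1, 1963: 365 days.
Within March 1963: 16 − 1 = 15 days.
Total: 1110 days.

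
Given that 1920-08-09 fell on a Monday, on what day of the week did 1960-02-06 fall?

Day-of-year of August 9, 1920: 222.
Day-of-year of February 6, 1960: 37.
1920 has 366 days, so 366 − 222 = 144 days remain in 1920.
Full years 1921–1959: 30 common + 9 leap = 30×365 + 9×366 = 14244 days.
Total: 144 + 14244 + 37 = 14425 days.
14425 mod 7 = 5, so 5 days after Monday is Saturday.

Saturday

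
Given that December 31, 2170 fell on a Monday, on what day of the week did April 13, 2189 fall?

Monday

From December 31, 2170 to December 31, 2188: 18 years, of which 5 contain a Feb 29 — 13×365 + 5×366 = 6575 days.
December 2188: 31 − 31 = 0 days remain.
Then January (31), February 2189 (28), March (31): 31 + 28 + 31 = 90 days.
April 1–13, 2189: 13 days.
Residual: 103 days.
Total: 6678 days.
6678 is a multiple of 7, so April 13, 2189 falls on the same weekday: Monday.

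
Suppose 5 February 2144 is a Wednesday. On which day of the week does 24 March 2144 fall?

Tuesday

February 2144: 29 − 5 = 24 days remain (2144 is a leap year, so February has 29 days).
March 1–24, 2144: 24 days.
Total: 24 + 24 = 48 days.
48 mod 7 = 6, so 6 days after Wednesday is Tuesday.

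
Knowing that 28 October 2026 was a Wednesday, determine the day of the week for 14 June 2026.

Count forward from the earlier date (June 14, 2026) to the later (October 28, 2026):
June 2026: 30 − 14 = 16 days remain.
Then July (31), August (31), September (30): 31 + 31 + 30 = 92 days.
October 1–28, 2026: 28 days.
Total: 16 + 92 + 28 = 136 days.
136 mod 7 = 3, so 3 days before Wednesday is Sunday.

Sunday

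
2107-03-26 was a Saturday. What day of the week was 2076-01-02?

Thursday

Count forward from the earlier date (January 2, 2076) to the later (March 26, 2107):
From January 2, 2076 to January 2, 2107: 31 years, of which 7 contain a Feb 29 — 24×365 + 7×366 = 11322 days.
(2100 is not a leap year (divisible by 100 but not 400).)
January 2107: 31 − 2 = 29 days remain.
Then February 2107 (28): 28 days.
March 1–26, 2107: 26 days.
Residual: 83 days.
Total: 11405 days.
11405 mod 7 = 2, so 2 days before Saturday is Thursday.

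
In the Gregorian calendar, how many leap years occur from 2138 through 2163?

Years divisible by 4 in [2138, 2163]: 2140, 2144, 2148, 2152, 2156, 2160.
No century exceptions apply. Count: 6.

6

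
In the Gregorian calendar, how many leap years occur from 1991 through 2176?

Years divisible by 4: 1992, 1996, …, 2176 — 47 in all.
Of these, 2100 is divisible by 100 but not 400, so not leap.
2000 is divisible by 400, so still leap.
Leap years: 47 − 1 = 46.

46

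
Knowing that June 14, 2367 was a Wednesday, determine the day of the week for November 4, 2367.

June 2367: 30 − 14 = 16 days remain.
Then July (31), August (31), September (30), October (31): 31 + 31 + 30 + 31 = 123 days.
November 1–4, 2367: 4 days.
Total: 16 + 123 + 4 = 143 days.
143 mod 7 = 3, so 3 days after Wednesday is Saturday.

Saturday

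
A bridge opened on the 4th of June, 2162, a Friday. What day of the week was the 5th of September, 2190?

Sunday

Day-of-year of June 4, 2162: 155.
Day-of-year of September 5, 2190: 248.
2162 has 365 days, so 365 − 155 = 210 days remain in 2162.
Full years 2163–2189: 20 common + 7 leap = 20×365 + 7×366 = 9862 days.
Total: 210 + 9862 + 248 = 10320 days.
10320 mod 7 = 2, so 2 days after Friday is Sunday.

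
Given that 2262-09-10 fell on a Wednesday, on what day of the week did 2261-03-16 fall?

Count forward from the earlier date (March 16, 2261) to the later (September 10, 2262):
Day-of-year of March 16, 2261: 75.
Day-of-year of September 10, 2262: 253.
2261 has 365 days, so 365 − 75 = 290 days remain in 2261.
Total: 290 + 253 = 543 days.
543 mod 7 = 4, so 4 days before Wednesday is Saturday.

Saturday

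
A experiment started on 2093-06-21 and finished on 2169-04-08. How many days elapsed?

From June 21, 2093 to June 21, 2168: 75 years, of which 18 contain a Feb 29 — 57×365 + 18×366 = 27393 days.
(2100 is not a leap year (divisible by 100 but not 400).)
June 2168: 30 − 21 = 9 days remain.
Then 9 full months totalling 274 days.
April 1–8, 2169: 8 days.
Residual: 291 days.
Total: 27684 days.

27684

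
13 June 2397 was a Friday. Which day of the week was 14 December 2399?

Tuesday

Day-of-year of June 13, 2397: 164.
Day-of-year of December 14, 2399: 348.
2397 has 365 days, so 365 − 164 = 201 days remain in 2397.
Full years: 2398: 365. Sum = 365.
Total: 201 + 365 + 348 = 914 days.
914 mod 7 = 4, so 4 days after Friday is Tuesday.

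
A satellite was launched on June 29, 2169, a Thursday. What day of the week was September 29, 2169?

June 2169: 30 − 29 = 1 day remains.
Then July (31), August (31): 31 + 31 = 62 days.
September 1–29, 2169: 29 days.
Total: 1 + 62 + 29 = 92 days.
92 mod 7 = 1, so 1 day after Thursday is Friday.

Friday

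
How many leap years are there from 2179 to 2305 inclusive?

30

Years divisible by 4: 2180, 2184, …, 2304 — 32 in all.
Of these, 2200, 2300 are divisible by 100 but not 400, so not leap.
Leap years: 32 − 2 = 30.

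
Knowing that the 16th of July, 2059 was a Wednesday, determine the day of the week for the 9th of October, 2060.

Day-of-year of July 16, 2059: 197.
Day-of-year of October 9, 2060: 283.
2059 has 365 days, so 365 − 197 = 168 days remain in 2059.
Total: 168 + 283 = 451 days.
451 mod 7 = 3, so 3 days after Wednesday is Saturday.

Saturday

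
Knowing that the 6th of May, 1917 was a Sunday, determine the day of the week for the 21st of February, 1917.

Wednesday

Count forward from the earlier date (February 21, 1917) to the later (May 6, 1917):
February 1917: 28 − 21 = 7 days remain (1917 is not a leap year, so February has 28 days).
Then March (31), April (30): 31 + 30 = 61 days.
May 1–6, 1917: 6 days.
Total: 7 + 61 + 6 = 74 days.
74 mod 7 = 4, so 4 days before Sunday is Wednesday.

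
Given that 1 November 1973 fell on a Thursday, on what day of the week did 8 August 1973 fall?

Count forward from the earlier date (August 8, 1973) to the later (November 1, 1973):
August 1973: 31 − 8 = 23 days remain.
Then September (30), October (31): 30 + 31 = 61 days.
November 1, 1973: 1 day.
Total: 23 + 61 + 1 = 85 days.
85 mod 7 = 1, so 1 day before Thursday is Wednesday.

Wednesday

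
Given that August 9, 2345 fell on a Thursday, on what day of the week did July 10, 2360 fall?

Sunday

From August 9, 2345 to August 9, 2359: 14 years, of which 3 contain a Feb 29 — 11×365 + 3×366 = 5113 days.
August 2359: 31 − 9 = 22 days remain.
Then 10 full months totalling 304 days.
July 1–10, 2360: 10 days.
Residual: 336 days.
Total: 5449 days.
5449 mod 7 = 3, so 3 days after Thursday is Sunday.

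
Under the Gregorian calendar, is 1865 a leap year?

No

1865 is not a leap year.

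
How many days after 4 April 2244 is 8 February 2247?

1040

Day-of-year of April 4, 2244: 95.
Day-of-year of February 8, 2247: 39.
2244 has 366 days, so 366 − 95 = 271 days remain in 2244.
Full years: 2245: 365; 2246: 365. Sum = 730.
Total: 271 + 730 + 39 = 1040 days.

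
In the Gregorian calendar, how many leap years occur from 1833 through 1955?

Years divisible by 4: 1836, 1840, …, 1952 — 30 in all.
Of these, 1900 is divisible by 100 but not 400, so not leap.
Leap years: 30 − 1 = 29.

29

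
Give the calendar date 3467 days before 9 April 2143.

11 October 2133

Count 3467 days before April 9, 2143:
Day-of-year of October 11, 2133: 284.
Day-of-year of April 9, 2143: 99.
2133 has 365 days, so 365 − 284 = 81 days remain in 2133.
Full years 2134–2142: 7 common + 2 leap = 7×365 + 2×366 = 3287 days.
Total: 81 + 3287 + 99 = 3467 days.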